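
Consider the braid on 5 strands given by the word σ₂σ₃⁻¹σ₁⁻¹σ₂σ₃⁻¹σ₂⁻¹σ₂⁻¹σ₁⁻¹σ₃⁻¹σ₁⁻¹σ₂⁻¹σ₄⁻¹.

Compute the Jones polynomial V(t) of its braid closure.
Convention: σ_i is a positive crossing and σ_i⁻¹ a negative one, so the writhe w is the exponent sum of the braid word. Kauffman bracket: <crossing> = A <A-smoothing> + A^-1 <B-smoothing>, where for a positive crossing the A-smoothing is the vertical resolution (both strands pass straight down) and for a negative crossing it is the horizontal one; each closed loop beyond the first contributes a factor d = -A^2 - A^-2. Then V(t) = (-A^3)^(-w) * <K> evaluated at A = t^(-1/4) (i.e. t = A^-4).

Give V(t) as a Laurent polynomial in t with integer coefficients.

The presented braid s2 s3^-1 s1^-1 s2 s3^-1 s2^-1 s2^-1 s1^-1 s3^-1 s1^-1 s2^-1 s4^-1 on 5 strands reduces by inverse Markov moves (closure unchanged at each step):
  Destabilize: the word has the form β·s4^-1 where s4^-1 occurs only as the final letter (β ∈ B_4); drop it and the last strand → 4 strands.
  Deconjugate: the word is γ·β·γ⁻¹ with γ = s2 (prefix) and γ⁻¹ = s2^-1 (suffix); strip both.
Reduced to β = s3^-1 s1^-1 s2 s3^-1 s2^-1 s2^-1 s1^-1 s3^-1 s1^-1 on 4 strands, 9 crossings.
Compute on β:
Braid: s3^-1 s1^-1 s2 s3^-1 s2^-1 s2^-1 s1^-1 s3^-1 s1^-1 on 4 strands, 9 crossings.
Writhe w = (#positive) - (#negative) = 1 - 8 = -7.
Computing the Kauffman bracket via state sum. There are 2^9 = 512 states.
Smooth each crossing (0=||, 1=⌣⌢); contribution A^(Σ sign_k(1-2s_k)) * d^(L-1).
Tabulate the states by total A-exponent and number of loops L (A-exp: L × count):
  A^9: L=6 ×1
  A^7: L=5 ×9
  A^5: L=4 ×34, L=6 ×2
  A^3: L=3 ×67, L=5 ×17
  A^1: L=2 ×69, L=4 ×56, L=6 ×1
  A^-1: L=1 ×30, L=3 ×88, L=5 ×8
  A^-3: L=2 ×61, L=4 ×23
  A^-5: L=1 ×9, L=3 ×26, L=5 ×1
  A^-7: L=2 ×6, L=4 ×3
  A^-9: L=3 ×1
Each group contributes A^e * Σ count * d^(L-1):
Powers of d = -A^2 - A^-2: d^2 = A^4 + 2 + A^-4; d^3 = -A^6 - 3*A^2 - 3*A^-2 - A^-6; d^4 = A^8 + 4*A^4 + 6 + 4*A^-4 + A^-8; d^5 = -A^10 - 5*A^6 - 10*A^2 - 10*A^-2 - 5*A^-6 - A^-10.
  A^9 * (d^5) = -A^19 - 5*A^15 - 10*A^11 - 10*A^7 - 5*A^3 - A^-1
  A^7 * (9*d^4) = 9*A^15 + 36*A^11 + 54*A^7 + 36*A^3 + 9*A^-1
  A^5 * (34*d^3 + 2*d^5) = -2*A^15 - 44*A^11 - 122*A^7 - 122*A^3 - 44*A^-1 - 2*A^-5
  A^3 * (67*d^2 + 17*d^4) = 17*A^11 + 135*A^7 + 236*A^3 + 135*A^-1 + 17*A^-5
  A^1 * (69*d + 56*d^3 + d^5) = -A^11 - 61*A^7 - 247*A^3 - 247*A^-1 - 61*A^-5 - A^-9
  A^-1 * (30 + 88*d^2 + 8*d^4) = 8*A^7 + 120*A^3 + 254*A^-1 + 120*A^-5 + 8*A^-9
  A^-3 * (61*d + 23*d^3) = -23*A^3 - 130*A^-1 - 130*A^-5 - 23*A^-9
  A^-5 * (9 + 26*d^2 + d^4) = A^3 + 30*A^-1 + 67*A^-5 + 30*A^-9 + A^-13
  A^-7 * (6*d + 3*d^3) = -3*A^-1 - 15*A^-5 - 15*A^-9 - 3*A^-13
  A^-9 * (d^2) = A^-5 + 2*A^-9 + A^-13
Summing the groups: <K> = -A^19 + 2*A^15 - 2*A^11 + 4*A^7 - 4*A^3 + 3*A^-1 - 3*A^-5 + A^-9 - A^-13
Normalise by the writhe: (-A^3)^(-w) = (-A^3)^(7) = -A^21, so f(A) = -A^21 * <K> = A^40 - 2*A^36 + 2*A^32 - 4*A^28 + 4*A^24 - 3*A^20 + 3*A^16 - A^12 + A^8.
Substitute A = t^(-1/4), i.e. A^e → t^(-e/4): V(t) = t^-2 - t^-3 + 3*t^-4 - 3*t^-5 + 4*t^-6 - 4*t^-7 + 2*t^-8 - 2*t^-9 + t^-10

Answer: t^-2 - t^-3 + 3*t^-4 - 3*t^-5 + 4*t^-6 - 4*t^-7 + 2*t^-8 - 2*t^-9 + t^-10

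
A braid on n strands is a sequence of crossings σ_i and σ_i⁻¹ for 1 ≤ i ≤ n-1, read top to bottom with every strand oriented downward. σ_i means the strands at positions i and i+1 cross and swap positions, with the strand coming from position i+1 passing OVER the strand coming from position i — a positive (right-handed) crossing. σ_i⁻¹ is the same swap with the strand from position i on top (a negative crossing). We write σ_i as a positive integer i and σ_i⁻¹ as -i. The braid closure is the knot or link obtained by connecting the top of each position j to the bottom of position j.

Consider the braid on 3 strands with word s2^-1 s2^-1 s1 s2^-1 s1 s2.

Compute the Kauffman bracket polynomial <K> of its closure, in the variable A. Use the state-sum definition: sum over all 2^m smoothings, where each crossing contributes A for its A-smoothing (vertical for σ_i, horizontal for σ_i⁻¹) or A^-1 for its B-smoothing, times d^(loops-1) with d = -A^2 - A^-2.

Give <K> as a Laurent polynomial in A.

Braid: s2^-1 s2^-1 s1 s2^-1 s1 s2 on 3 strands, 6 crossings.
Writhe w = (#positive) - (#negative) = 3 - 3 = 0.
Computing the Kauffman bracket via state sum. There are 2^6 = 64 states.
Each crossing splits two ways (0=vertical, 1=horizontal). The state's weight is A^(#A-smoothings - #B-smoothings) * d^(loops - 1).
Tabulate the states by total A-exponent and number of loops L (A-exp: L × count):
  A^6: L=4 ×1
  A^4: L=3 ×5, L=5 ×1
  A^2: L=2 ×10, L=4 ×5
  A^0: L=1 ×8, L=3 ×12
  A^-2: L=2 ×14, L=4 ×1
  A^-4: L=1 ×3, L=3 ×3
  A^-6: L=2 ×1
Each group contributes A^e * Σ count * d^(L-1):
Powers of d = -A^2 - A^-2: d^2 = A^4 + 2 + A^-4; d^3 = -A^6 - 3*A^2 - 3*A^-2 - A^-6; d^4 = A^8 + 4*A^4 + 6 + 4*A^-4 + A^-8.
  A^6 * (d^3) = -A^12 - 3*A^8 - 3*A^4 - 1
  A^4 * (5*d^2 + d^4) = A^12 + 9*A^8 + 16*A^4 + 9 + A^-4
  A^2 * (10*d + 5*d^3) = -5*A^8 - 25*A^4 - 25 - 5*A^-4
  A^0 * (8 + 12*d^2) = 12*A^4 + 32 + 12*A^-4
  A^-2 * (14*d + d^3) = -A^4 - 17 - 17*A^-4 - A^-8
  A^-4 * (3 + 3*d^2) = 3 + 9*A^-4 + 3*A^-8
  A^-6 * (d) = -A^-4 - A^-8
Summing the groups: <K> = A^8 - A^4 + 1 - A^-4 + A^-8

Answer: A^8 - A^4 + 1 - A^-4 + A^-8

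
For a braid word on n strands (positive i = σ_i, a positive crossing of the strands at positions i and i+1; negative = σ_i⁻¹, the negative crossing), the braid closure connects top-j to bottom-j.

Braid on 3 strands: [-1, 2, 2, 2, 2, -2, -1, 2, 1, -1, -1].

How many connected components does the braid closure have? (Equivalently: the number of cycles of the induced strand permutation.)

2

Derivation:
Track the strand permutation on 3 strands, starting from identity.
  step 1: s1^-1 swaps positions 1,2 -> [2 1 3]
  step 2: s2 swaps positions 2,3 -> [2 3 1]
  step 3: s2 swaps positions 2,3 -> [2 1 3]
  step 4: s2 swaps positions 2,3 -> [2 3 1]
  step 5: s2 swaps positions 2,3 -> [2 1 3]
  step 6: s2^-1 swaps positions 2,3 -> [2 3 1]
  step 7: s1^-1 swaps positions 1,2 -> [3 2 1]
  step 8: s2 swaps positions 2,3 -> [3 1 2]
  step 9: s1 swaps positions 1,2 -> [1 3 2]
  step 10: s1^-1 swaps positions 1,2 -> [3 1 2]
  step 11: s1^-1 swaps positions 1,2 -> [1 3 2]
Final permutation (position -> original strand): [1 3 2]
Closure components = cycle count of this permutation = 2.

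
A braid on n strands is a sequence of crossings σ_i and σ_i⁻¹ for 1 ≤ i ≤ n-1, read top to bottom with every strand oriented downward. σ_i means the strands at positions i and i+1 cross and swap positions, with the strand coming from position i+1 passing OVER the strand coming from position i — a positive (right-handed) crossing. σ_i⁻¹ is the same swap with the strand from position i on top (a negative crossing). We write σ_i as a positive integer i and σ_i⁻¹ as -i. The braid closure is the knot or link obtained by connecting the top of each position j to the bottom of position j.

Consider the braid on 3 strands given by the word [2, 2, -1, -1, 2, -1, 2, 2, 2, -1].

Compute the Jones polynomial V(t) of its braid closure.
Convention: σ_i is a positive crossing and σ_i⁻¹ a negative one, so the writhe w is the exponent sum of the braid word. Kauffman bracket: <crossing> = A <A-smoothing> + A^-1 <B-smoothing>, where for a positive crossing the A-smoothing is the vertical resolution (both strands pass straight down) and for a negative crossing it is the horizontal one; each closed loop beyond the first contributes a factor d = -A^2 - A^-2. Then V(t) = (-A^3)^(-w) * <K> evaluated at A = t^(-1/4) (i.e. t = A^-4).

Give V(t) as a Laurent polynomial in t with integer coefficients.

t^7 - 3*t^6 + 6*t^5 - 9*t^4 + 11*t^3 - 12*t^2 + 11*t - 8 + 6*t^-1 - 3*t^-2 + t^-3

Derivation:
Braid: s2 s2 s1^-1 s1^-1 s2 s1^-1 s2 s2 s2 s1^-1 on 3 strands, 10 crossings.
Writhe w = (#positive) - (#negative) = 6 - 4 = 2.
State-sum expansion of <K>. There are 2^10 = 1024 states.
Smooth each crossing (0=||, 1=⌣⌢); contribution A^(Σ sign_k(1-2s_k)) * d^(L-1).
Tabulate the states by total A-exponent and number of loops L (A-exp: L × count):
  A^10: L=5 ×1
  A^8: L=4 ×10
  A^6: L=3 ×41, L=5 ×4
  A^4: L=2 ×81, L=4 ×38, L=6 ×1
  A^2: L=1 ×71, L=3 ×117, L=5 ×22
  A^0: L=2 ×154, L=4 ×91, L=6 ×7
  A^-2: L=3 ×168, L=5 ×41, L=7 ×1
  A^-4: L=4 ×110, L=6 ×10
  A^-6: L=5 ×44, L=7 ×1
  A^-8: L=6 ×10
  A^-10: L=7 ×1
Each group contributes A^e * Σ count * d^(L-1):
Powers of d = -A^2 - A^-2: d^2 = A^4 + 2 + A^-4; d^3 = -A^6 - 3*A^2 - 3*A^-2 - A^-6; d^4 = A^8 + 4*A^4 + 6 + 4*A^-4 + A^-8; d^5 = -A^10 - 5*A^6 - 10*A^2 - 10*A^-2 - 5*A^-6 - A^-10; d^6 = A^12 + 6*A^8 + 15*A^4 + 20 + 15*A^-4 + 6*A^-8 + A^-12.
  A^10 * (d^4) = A^18 + 4*A^14 + 6*A^10 + 4*A^6 + A^2
  A^8 * (10*d^3) = -10*A^14 - 30*A^10 - 30*A^6 - 10*A^2
  A^6 * (41*d^2 + 4*d^4) = 4*A^14 + 57*A^10 + 106*A^6 + 57*A^2 + 4*A^-2
  A^4 * (81*d + 38*d^3 + d^5) = -A^14 - 43*A^10 - 205*A^6 - 205*A^2 - 43*A^-2 - A^-6
  A^2 * (71 + 117*d^2 + 22*d^4) = 22*A^10 + 205*A^6 + 437*A^2 + 205*A^-2 + 22*A^-6
  A^0 * (154*d + 91*d^3 + 7*d^5) = -7*A^10 - 126*A^6 - 497*A^2 - 497*A^-2 - 126*A^-6 - 7*A^-10
  A^-2 * (168*d^2 + 41*d^4 + d^6) = A^10 + 47*A^6 + 347*A^2 + 602*A^-2 + 347*A^-6 + 47*A^-10 + A^-14
  A^-4 * (110*d^3 + 10*d^5) = -10*A^6 - 160*A^2 - 430*A^-2 - 430*A^-6 - 160*A^-10 - 10*A^-14
  A^-6 * (44*d^4 + d^6) = A^6 + 50*A^2 + 191*A^-2 + 284*A^-6 + 191*A^-10 + 50*A^-14 + A^-18
  A^-8 * (10*d^5) = -10*A^2 - 50*A^-2 - 100*A^-6 - 100*A^-10 - 50*A^-14 - 10*A^-18
  A^-10 * (d^6) = A^2 + 6*A^-2 + 15*A^-6 + 20*A^-10 + 15*A^-14 + 6*A^-18 + A^-22
Summing the groups: <K> = A^18 - 3*A^14 + 6*A^10 - 8*A^6 + 11*A^2 - 12*A^-2 + 11*A^-6 - 9*A^-10 + 6*A^-14 - 3*A^-18 + A^-22
Normalise by the writhe: (-A^3)^(-w) = (-A^3)^(-2) = A^-6, so f(A) = A^-6 * <K> = A^12 - 3*A^8 + 6*A^4 - 8 + 11*A^-4 - 12*A^-8 + 11*A^-12 - 9*A^-16 + 6*A^-20 - 3*A^-24 + A^-28.
Substitute A = t^(-1/4), i.e. A^e → t^(-e/4): V(t) = t^7 - 3*t^6 + 6*t^5 - 9*t^4 + 11*t^3 - 12*t^2 + 11*t - 8 + 6*t^-1 - 3*t^-2 + t^-3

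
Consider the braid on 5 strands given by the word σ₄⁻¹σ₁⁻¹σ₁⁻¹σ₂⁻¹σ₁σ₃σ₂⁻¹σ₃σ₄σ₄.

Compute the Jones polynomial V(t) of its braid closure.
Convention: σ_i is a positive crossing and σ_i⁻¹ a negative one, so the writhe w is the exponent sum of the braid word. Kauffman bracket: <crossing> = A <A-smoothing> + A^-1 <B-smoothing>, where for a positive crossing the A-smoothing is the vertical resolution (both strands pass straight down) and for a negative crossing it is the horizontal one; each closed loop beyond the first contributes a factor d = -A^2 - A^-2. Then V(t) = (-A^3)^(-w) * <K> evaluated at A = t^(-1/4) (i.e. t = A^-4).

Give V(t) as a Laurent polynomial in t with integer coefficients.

t^2 - t + 2 - 2*t^-1 + t^-2 - t^-3 + t^-4

Derivation:
The presented braid s4^-1 s1^-1 s1^-1 s2^-1 s1 s3 s2^-1 s3 s4 s4 on 5 strands reduces by inverse Markov moves (closure unchanged at each step):
  Deconjugate: the word is γ·β·γ⁻¹ with γ = s4^-1 (prefix) and γ⁻¹ = s4 (suffix); strip both.
  Destabilize: the word has the form β·s4 where s4 occurs only as the final letter (β ∈ B_4); drop it and the last strand → 4 strands.
Reduced to β = s1^-1 s1^-1 s2^-1 s1 s3 s2^-1 s3 on 4 strands, 7 crossings.
Compute on β:
Braid: s1^-1 s1^-1 s2^-1 s1 s3 s2^-1 s3 on 4 strands, 7 crossings.
Writhe w = (#positive) - (#negative) = 3 - 4 = -1.
Enumerate smoothing states for the bracket polynomial. There are 2^7 = 128 states.
Smooth each crossing (0=||, 1=⌣⌢); contribution A^(Σ sign_k(1-2s_k)) * d^(L-1).
Tabulate the states by total A-exponent and number of loops L (A-exp: L × count):
  A^7: L=4 ×1
  A^5: L=3 ×7
  A^3: L=2 ×17, L=4 ×4
  A^1: L=1 ×14, L=3 ×20, L=5 ×1
  A^-1: L=2 ×27, L=4 ×8
  A^-3: L=1 ×5, L=3 ×15, L=5 ×1
  A^-5: L=2 ×4, L=4 ×3
  A^-7: L=3 ×1
Each group contributes A^e * Σ count * d^(L-1):
Powers of d = -A^2 - A^-2: d^2 = A^4 + 2 + A^-4; d^3 = -A^6 - 3*A^2 - 3*A^-2 - A^-6; d^4 = A^8 + 4*A^4 + 6 + 4*A^-4 + A^-8.
  A^7 * (d^3) = -A^13 - 3*A^9 - 3*A^5 - A
  A^5 * (7*d^2) = 7*A^9 + 14*A^5 + 7*A
  A^3 * (17*d + 4*d^3) = -4*A^9 - 29*A^5 - 29*A - 4*A^-3
  A^1 * (14 + 20*d^2 + d^4) = A^9 + 24*A^5 + 60*A + 24*A^-3 + A^-7
  A^-1 * (27*d + 8*d^3) = -8*A^5 - 51*A - 51*A^-3 - 8*A^-7
  A^-3 * (5 + 15*d^2 + d^4) = A^5 + 19*A + 41*A^-3 + 19*A^-7 + A^-11
  A^-5 * (4*d + 3*d^3) = -3*A - 13*A^-3 - 13*A^-7 - 3*A^-11
  A^-7 * (d^2) = A^-3 + 2*A^-7 + A^-11
Summing the groups: <K> = -A^13 + A^9 - A^5 + 2*A - 2*A^-3 + A^-7 - A^-11
Normalise by the writhe: (-A^3)^(-w) = (-A^3)^(1) = -A^3, so f(A) = -A^3 * <K> = A^16 - A^12 + A^8 - 2*A^4 + 2 - A^-4 + A^-8.
Substitute A = t^(-1/4), i.e. A^e → t^(-e/4): V(t) = t^2 - t + 2 - 2*t^-1 + t^-2 - t^-3 + t^-4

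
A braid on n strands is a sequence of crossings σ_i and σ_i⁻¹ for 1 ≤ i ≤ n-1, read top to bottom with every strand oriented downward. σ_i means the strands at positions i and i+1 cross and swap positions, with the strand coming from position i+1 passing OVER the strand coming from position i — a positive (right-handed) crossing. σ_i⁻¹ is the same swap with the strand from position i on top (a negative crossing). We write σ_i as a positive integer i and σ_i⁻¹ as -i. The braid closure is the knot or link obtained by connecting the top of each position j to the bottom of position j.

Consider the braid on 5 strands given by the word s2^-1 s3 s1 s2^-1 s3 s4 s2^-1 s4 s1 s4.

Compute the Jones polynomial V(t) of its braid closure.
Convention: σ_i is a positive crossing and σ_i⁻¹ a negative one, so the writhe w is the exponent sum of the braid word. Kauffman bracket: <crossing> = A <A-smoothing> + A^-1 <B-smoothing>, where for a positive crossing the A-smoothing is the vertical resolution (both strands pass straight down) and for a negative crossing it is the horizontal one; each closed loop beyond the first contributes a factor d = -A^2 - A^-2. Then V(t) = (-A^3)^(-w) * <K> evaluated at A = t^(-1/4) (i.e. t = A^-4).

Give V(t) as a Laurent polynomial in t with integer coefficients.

Braid: s2^-1 s3 s1 s2^-1 s3 s4 s2^-1 s4 s1 s4 on 5 strands, 10 crossings.
Writhe w = (#positive) - (#negative) = 7 - 3 = 4.
Computing the Kauffman bracket via state sum. There are 2^10 = 1024 states.
For each crossing: s=0 is the vertical smoothing, s=1 horizontal. Crossing k contributes A^(sign_k * (1 - 2*s_k)); loop factor d = -A^2 - A^-2.
Tabulate the states by total A-exponent and number of loops L (A-exp: L × count):
  A^10: L=6 ×1
  A^8: L=5 ×10
  A^6: L=4 ×42, L=6 ×3
  A^4: L=3 ×95, L=5 ×24, L=7 ×1
  A^2: L=2 ×117, L=4 ×86, L=6 ×7
  A^0: L=1 ×63, L=3 ×157, L=5 ×32
  A^-2: L=2 ×120, L=4 ×87, L=6 ×3
  A^-4: L=3 ×99, L=5 ×21
  A^-6: L=4 ×43, L=6 ×2
  A^-8: L=5 ×10
  A^-10: L=6 ×1
Each group contributes A^e * Σ count * d^(L-1):
Powers of d = -A^2 - A^-2: d^2 = A^4 + 2 + A^-4; d^3 = -A^6 - 3*A^2 - 3*A^-2 - A^-6; d^4 = A^8 + 4*A^4 + 6 + 4*A^-4 + A^-8; d^5 = -A^10 - 5*A^6 - 10*A^2 - 10*A^-2 - 5*A^-6 - A^-10; d^6 = A^12 + 6*A^8 + 15*A^4 + 20 + 15*A^-4 + 6*A^-8 + A^-12.
  A^10 * (d^5) = -A^20 - 5*A^16 - 10*A^12 - 10*A^8 - 5*A^4 - 1
  A^8 * (10*d^4) = 10*A^16 + 40*A^12 + 60*A^8 + 40*A^4 + 10
  A^6 * (42*d^3 + 3*d^5) = -3*A^16 - 57*A^12 - 156*A^8 - 156*A^4 - 57 - 3*A^-4
  A^4 * (95*d^2 + 24*d^4 + d^6) = A^16 + 30*A^12 + 206*A^8 + 354*A^4 + 206 + 30*A^-4 + A^-8
  A^2 * (117*d + 86*d^3 + 7*d^5) = -7*A^12 - 121*A^8 - 445*A^4 - 445 - 121*A^-4 - 7*A^-8
  A^0 * (63 + 157*d^2 + 32*d^4) = 32*A^8 + 285*A^4 + 569 + 285*A^-4 + 32*A^-8
  A^-2 * (120*d + 87*d^3 + 3*d^5) = -3*A^8 - 102*A^4 - 411 - 411*A^-4 - 102*A^-8 - 3*A^-12
  A^-4 * (99*d^2 + 21*d^4) = 21*A^4 + 183 + 324*A^-4 + 183*A^-8 + 21*A^-12
  A^-6 * (43*d^3 + 2*d^5) = -2*A^4 - 53 - 149*A^-4 - 149*A^-8 - 53*A^-12 - 2*A^-16
  A^-8 * (10*d^4) = 10 + 40*A^-4 + 60*A^-8 + 40*A^-12 + 10*A^-16
  A^-10 * (d^5) = -1 - 5*A^-4 - 10*A^-8 - 10*A^-12 - 5*A^-16 - A^-20
Summing the groups: <K> = -A^20 + 3*A^16 - 4*A^12 + 8*A^8 - 10*A^4 + 10 - 10*A^-4 + 8*A^-8 - 5*A^-12 + 3*A^-16 - A^-20
Normalise by the writhe: (-A^3)^(-w) = (-A^3)^(-4) = A^-12, so f(A) = A^-12 * <K> = -A^8 + 3*A^4 - 4 + 8*A^-4 - 10*A^-8 + 10*A^-12 - 10*A^-16 + 8*A^-20 - 5*A^-24 + 3*A^-28 - A^-32.
Substitute A = t^(-1/4), i.e. A^e → t^(-e/4): V(t) = -t^8 + 3*t^7 - 5*t^6 + 8*t^5 - 10*t^4 + 10*t^3 - 10*t^2 + 8*t - 4 + 3*t^-1 - t^-2

Answer: -t^8 + 3*t^7 - 5*t^6 + 8*t^5 - 10*t^4 + 10*t^3 - 10*t^2 + 8*t - 4 + 3*t^-1 - t^-2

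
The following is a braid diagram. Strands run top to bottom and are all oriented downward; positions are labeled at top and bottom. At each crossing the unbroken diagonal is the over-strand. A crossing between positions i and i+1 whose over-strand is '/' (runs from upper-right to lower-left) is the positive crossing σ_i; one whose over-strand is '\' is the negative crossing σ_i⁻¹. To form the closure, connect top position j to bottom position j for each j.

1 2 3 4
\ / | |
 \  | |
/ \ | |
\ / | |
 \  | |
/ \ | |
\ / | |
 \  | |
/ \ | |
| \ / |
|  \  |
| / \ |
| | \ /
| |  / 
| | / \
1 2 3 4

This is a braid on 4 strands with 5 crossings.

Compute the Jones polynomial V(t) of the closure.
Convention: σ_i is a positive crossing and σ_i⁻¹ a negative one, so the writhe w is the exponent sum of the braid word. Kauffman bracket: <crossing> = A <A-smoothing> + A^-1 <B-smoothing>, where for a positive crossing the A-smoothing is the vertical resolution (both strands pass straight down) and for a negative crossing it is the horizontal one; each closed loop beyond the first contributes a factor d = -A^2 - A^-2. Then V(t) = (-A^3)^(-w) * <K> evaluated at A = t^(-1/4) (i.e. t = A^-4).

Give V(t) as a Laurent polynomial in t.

t^-1 + t^-3 - t^-4

Derivation:
Reading the diagram top to bottom ('/'-over between positions i,i+1 = s_i, '\'-over = s_i^-1): braid word = s1^-1 s1^-1 s1^-1 s2^-1 s3.
The presented braid s1^-1 s1^-1 s1^-1 s2^-1 s3 on 4 strands reduces by inverse Markov moves (closure unchanged at each step):
  Destabilize: the word has the form β·s3 where s3 occurs only as the final letter (β ∈ B_3); drop it and the last strand → 3 strands.
  Destabilize: the word has the form β·s2^-1 where s2^-1 occurs only as the final letter (β ∈ B_2); drop it and the last strand → 2 strands.
Reduced to β = s1^-1 s1^-1 s1^-1 on 2 strands, 3 crossings.
Compute on β:
Braid: s1^-1 s1^-1 s1^-1 on 2 strands, 3 crossings.
Writhe w = (#positive) - (#negative) = 0 - 3 = -3.
Enumerate smoothing states for the bracket polynomial. There are 2^3 = 8 states.
Smooth each crossing (0=||, 1=⌣⌢); contribution A^(Σ sign_k(1-2s_k)) * d^(L-1).
  state 000: A-exp=-3, loops=2, term = A^-3 * d^1
  state 001: A-exp=-1, loops=1, term = A^-1 * d^0
  state 010: A-exp=-1, loops=1, term = A^-1 * d^0
  state 011: A-exp=+1, loops=2, term = A^1 * d^1
  state 100: A-exp=-1, loops=1, term = A^-1 * d^0
  state 101: A-exp=+1, loops=2, term = A^1 * d^1
  state 110: A-exp=+1, loops=2, term = A^1 * d^1
  state 111: A-exp=+3, loops=3, term = A^3 * d^2
Collect the terms by A-exponent (count of states per loop number):
Powers of d = -A^2 - A^-2: d^2 = A^4 + 2 + A^-4.
  A^3 * (d^2) = A^7 + 2*A^3 + A^-1
  A^1 * (3*d) = -3*A^3 - 3*A^-1
  A^-1 * (3) = 3*A^-1
  A^-3 * (d) = -A^-1 - A^-5
Summing the groups: <K> = A^7 - A^3 - A^-5
Normalise by the writhe: (-A^3)^(-w) = (-A^3)^(3) = -A^9, so f(A) = -A^9 * <K> = -A^16 + A^12 + A^4.
Substitute A = t^(-1/4), i.e. A^e → t^(-e/4): V(t) = t^-1 + t^-3 - t^-4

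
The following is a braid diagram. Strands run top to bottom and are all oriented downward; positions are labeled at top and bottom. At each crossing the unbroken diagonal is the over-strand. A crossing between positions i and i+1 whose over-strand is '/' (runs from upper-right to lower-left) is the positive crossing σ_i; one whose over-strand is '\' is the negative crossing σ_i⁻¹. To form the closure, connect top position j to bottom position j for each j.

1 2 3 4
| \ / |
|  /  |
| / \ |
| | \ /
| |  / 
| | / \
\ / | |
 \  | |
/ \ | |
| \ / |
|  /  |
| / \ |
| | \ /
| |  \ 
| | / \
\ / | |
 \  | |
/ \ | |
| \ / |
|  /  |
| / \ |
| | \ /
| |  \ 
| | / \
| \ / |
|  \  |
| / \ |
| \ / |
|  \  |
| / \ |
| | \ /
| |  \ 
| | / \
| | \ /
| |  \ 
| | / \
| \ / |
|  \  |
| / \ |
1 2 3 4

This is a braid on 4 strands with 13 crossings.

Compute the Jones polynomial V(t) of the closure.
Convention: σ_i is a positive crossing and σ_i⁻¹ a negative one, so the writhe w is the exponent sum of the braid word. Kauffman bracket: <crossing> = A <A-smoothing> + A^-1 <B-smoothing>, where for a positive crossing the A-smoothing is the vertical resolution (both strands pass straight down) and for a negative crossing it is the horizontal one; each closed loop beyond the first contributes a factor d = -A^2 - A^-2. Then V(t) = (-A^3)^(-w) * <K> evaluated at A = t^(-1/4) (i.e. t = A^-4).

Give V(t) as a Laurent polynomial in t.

2*t^-1 - 3*t^-2 + 4*t^-3 - 4*t^-4 + 4*t^-5 - 3*t^-6 + 2*t^-7 - t^-8

Derivation:
Reading the diagram top to bottom ('/'-over between positions i,i+1 = s_i, '\'-over = s_i^-1): braid word = s2 s3 s1^-1 s2 s3^-1 s1^-1 s2 s3^-1 s2^-1 s2^-1 s3^-1 s3^-1 s2^-1.
The presented braid s2 s3 s1^-1 s2 s3^-1 s1^-1 s2 s3^-1 s2^-1 s2^-1 s3^-1 s3^-1 s2^-1 on 4 strands reduces by inverse Markov moves (closure unchanged at each step):
  Deconjugate: the word is γ·β·γ⁻¹ with γ = s2 s3 (prefix) and γ⁻¹ = s3^-1 s2^-1 (suffix); strip both.
Reduced to β = s1^-1 s2 s3^-1 s1^-1 s2 s3^-1 s2^-1 s2^-1 s3^-1 on 4 strands, 9 crossings.
Compute on β:
Braid: s1^-1 s2 s3^-1 s1^-1 s2 s3^-1 s2^-1 s2^-1 s3^-1 on 4 strands, 9 crossings.
Writhe w = (#positive) - (#negative) = 2 - 7 = -5.
Computing the Kauffman bracket via state sum. There are 2^9 = 512 states.
For each crossing: s=0 is the vertical smoothing, s=1 horizontal. Crossing k contributes A^(sign_k * (1 - 2*s_k)); loop factor d = -A^2 - A^-2.
Tabulate the states by total A-exponent and number of loops L (A-exp: L × count):
  A^9: L=5 ×1
  A^7: L=4 ×9
  A^5: L=3 ×33, L=5 ×3
  A^3: L=2 ×59, L=4 ×25
  A^1: L=1 ×42, L=3 ×80, L=5 ×4
  A^-1: L=2 ×93, L=4 ×33
  A^-3: L=1 ×19, L=3 ×58, L=5 ×7
  A^-5: L=2 ×19, L=4 ×16, L=6 ×1
  A^-7: L=3 ×7, L=5 ×2
  A^-9: L=4 ×1
Each group contributes A^e * Σ count * d^(L-1):
Powers of d = -A^2 - A^-2: d^2 = A^4 + 2 + A^-4; d^3 = -A^6 - 3*A^2 - 3*A^-2 - A^-6; d^4 = A^8 + 4*A^4 + 6 + 4*A^-4 + A^-8; d^5 = -A^10 - 5*A^6 - 10*A^2 - 10*A^-2 - 5*A^-6 - A^-10.
  A^9 * (d^4) = A^17 + 4*A^13 + 6*A^9 + 4*A^5 + A
  A^7 * (9*d^3) = -9*A^13 - 27*A^9 - 27*A^5 - 9*A
  A^5 * (33*d^2 + 3*d^4) = 3*A^13 + 45*A^9 + 84*A^5 + 45*A + 3*A^-3
  A^3 * (59*d + 25*d^3) = -25*A^9 - 134*A^5 - 134*A - 25*A^-3
  A^1 * (42 + 80*d^2 + 4*d^4) = 4*A^9 + 96*A^5 + 226*A + 96*A^-3 + 4*A^-7
  A^-1 * (93*d + 33*d^3) = -33*A^5 - 192*A - 192*A^-3 - 33*A^-7
  A^-3 * (19 + 58*d^2 + 7*d^4) = 7*A^5 + 86*A + 177*A^-3 + 86*A^-7 + 7*A^-11
  A^-5 * (19*d + 16*d^3 + d^5) = -A^5 - 21*A - 77*A^-3 - 77*A^-7 - 21*A^-11 - A^-15
  A^-7 * (7*d^2 + 2*d^4) = 2*A + 15*A^-3 + 26*A^-7 + 15*A^-11 + 2*A^-15
  A^-9 * (d^3) = -A^-3 - 3*A^-7 - 3*A^-11 - A^-15
Summing the groups: <K> = A^17 - 2*A^13 + 3*A^9 - 4*A^5 + 4*A - 4*A^-3 + 3*A^-7 - 2*A^-11
Normalise by the writhe: (-A^3)^(-w) = (-A^3)^(5) = -A^15, so f(A) = -A^15 * <K> = -A^32 + 2*A^28 - 3*A^24 + 4*A^20 - 4*A^16 + 4*A^12 - 3*A^8 + 2*A^4.
Substitute A = t^(-1/4), i.e. A^e → t^(-e/4): V(t) = 2*t^-1 - 3*t^-2 + 4*t^-3 - 4*t^-4 + 4*t^-5 - 3*t^-6 + 2*t^-7 - t^-8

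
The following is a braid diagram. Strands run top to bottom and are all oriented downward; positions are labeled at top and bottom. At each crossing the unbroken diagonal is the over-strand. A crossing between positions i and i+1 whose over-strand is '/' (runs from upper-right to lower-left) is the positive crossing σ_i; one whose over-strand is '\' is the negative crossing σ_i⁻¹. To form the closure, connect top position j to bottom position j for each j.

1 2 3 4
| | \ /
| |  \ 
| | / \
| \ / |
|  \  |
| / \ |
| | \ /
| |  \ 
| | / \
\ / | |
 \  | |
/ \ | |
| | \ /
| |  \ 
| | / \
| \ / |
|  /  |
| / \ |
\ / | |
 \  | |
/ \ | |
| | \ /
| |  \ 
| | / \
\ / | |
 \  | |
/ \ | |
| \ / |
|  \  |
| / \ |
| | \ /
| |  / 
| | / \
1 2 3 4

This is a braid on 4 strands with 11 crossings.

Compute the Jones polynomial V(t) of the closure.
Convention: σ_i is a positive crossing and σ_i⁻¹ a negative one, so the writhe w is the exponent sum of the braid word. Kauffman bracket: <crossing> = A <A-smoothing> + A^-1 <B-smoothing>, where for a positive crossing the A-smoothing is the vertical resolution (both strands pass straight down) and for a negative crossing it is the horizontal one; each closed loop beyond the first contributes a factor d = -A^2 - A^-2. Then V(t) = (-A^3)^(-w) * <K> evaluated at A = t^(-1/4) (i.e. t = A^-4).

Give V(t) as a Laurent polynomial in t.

Reading the diagram top to bottom ('/'-over between positions i,i+1 = s_i, '\'-over = s_i^-1): braid word = s3^-1 s2^-1 s3^-1 s1^-1 s3^-1 s2 s1^-1 s3^-1 s1^-1 s2^-1 s3.
The presented braid s3^-1 s2^-1 s3^-1 s1^-1 s3^-1 s2 s1^-1 s3^-1 s1^-1 s2^-1 s3 on 4 strands reduces by inverse Markov moves (closure unchanged at each step):
  Deconjugate: the word is γ·β·γ⁻¹ with γ = s3^-1 (prefix) and γ⁻¹ = s3 (suffix); strip both.
Reduced to β = s2^-1 s3^-1 s1^-1 s3^-1 s2 s1^-1 s3^-1 s1^-1 s2^-1 on 4 strands, 9 crossings.
Compute on β:
Braid: s2^-1 s3^-1 s1^-1 s3^-1 s2 s1^-1 s3^-1 s1^-1 s2^-1 on 4 strands, 9 crossings.
Writhe w = (#positive) - (#negative) = 1 - 8 = -7.
Computing the Kauffman bracket via state sum. There are 2^9 = 512 states.
Smooth each crossing (0=||, 1=⌣⌢); contribution A^(Σ sign_k(1-2s_k)) * d^(L-1).
Tabulate the states by total A-exponent and number of loops L (A-exp: L × count):
  A^9: L=6 ×1
  A^7: L=5 ×9
  A^5: L=4 ×35, L=6 ×1
  A^3: L=3 ×74, L=5 ×10
  A^1: L=2 ×85, L=4 ×41
  A^-1: L=1 ×42, L=3 ×80, L=5 ×4
  A^-3: L=2 ×65, L=4 ×19
  A^-5: L=1 ×9, L=3 ×26, L=5 ×1
  A^-7: L=2 ×6, L=4 ×3
  A^-9: L=3 ×1
Each group contributes A^e * Σ count * d^(L-1):
Powers of d = -A^2 - A^-2: d^2 = A^4 + 2 + A^-4; d^3 = -A^6 - 3*A^2 - 3*A^-2 - A^-6; d^4 = A^8 + 4*A^4 + 6 + 4*A^-4 + A^-8; d^5 = -A^10 - 5*A^6 - 10*A^2 - 10*A^-2 - 5*A^-6 - A^-10.
  A^9 * (d^5) = -A^19 - 5*A^15 - 10*A^11 - 10*A^7 - 5*A^3 - A^-1
  A^7 * (9*d^4) = 9*A^15 + 36*A^11 + 54*A^7 + 36*A^3 + 9*A^-1
  A^5 * (35*d^3 + d^5) = -A^15 - 40*A^11 - 115*A^7 - 115*A^3 - 40*A^-1 - A^-5
  A^3 * (74*d^2 + 10*d^4) = 10*A^11 + 114*A^7 + 208*A^3 + 114*A^-1 + 10*A^-5
  A^1 * (85*d + 41*d^3) = -41*A^7 - 208*A^3 - 208*A^-1 - 41*A^-5
  A^-1 * (42 + 80*d^2 + 4*d^4) = 4*A^7 + 96*A^3 + 226*A^-1 + 96*A^-5 + 4*A^-9
  A^-3 * (65*d + 19*d^3) = -19*A^3 - 122*A^-1 - 122*A^-5 - 19*A^-9
  A^-5 * (9 + 26*d^2 + d^4) = A^3 + 30*A^-1 + 67*A^-5 + 30*A^-9 + A^-13
  A^-7 * (6*d + 3*d^3) = -3*A^-1 - 15*A^-5 - 15*A^-9 - 3*A^-13
  A^-9 * (d^2) = A^-5 + 2*A^-9 + A^-13
Summing the groups: <K> = -A^19 + 3*A^15 - 4*A^11 + 6*A^7 - 6*A^3 + 5*A^-1 - 5*A^-5 + 2*A^-9 - A^-13
Normalise by the writhe: (-A^3)^(-w) = (-A^3)^(7) = -A^21, so f(A) = -A^21 * <K> = A^40 - 3*A^36 + 4*A^32 - 6*A^28 + 6*A^24 - 5*A^20 + 5*A^16 - 2*A^12 + A^8.
Substitute A = t^(-1/4), i.e. A^e → t^(-e/4): V(t) = t^-2 - 2*t^-3 + 5*t^-4 - 5*t^-5 + 6*t^-6 - 6*t^-7 + 4*t^-8 - 3*t^-9 + t^-10

Answer: t^-2 - 2*t^-3 + 5*t^-4 - 5*t^-5 + 6*t^-6 - 6*t^-7 + 4*t^-8 - 3*t^-9 + t^-10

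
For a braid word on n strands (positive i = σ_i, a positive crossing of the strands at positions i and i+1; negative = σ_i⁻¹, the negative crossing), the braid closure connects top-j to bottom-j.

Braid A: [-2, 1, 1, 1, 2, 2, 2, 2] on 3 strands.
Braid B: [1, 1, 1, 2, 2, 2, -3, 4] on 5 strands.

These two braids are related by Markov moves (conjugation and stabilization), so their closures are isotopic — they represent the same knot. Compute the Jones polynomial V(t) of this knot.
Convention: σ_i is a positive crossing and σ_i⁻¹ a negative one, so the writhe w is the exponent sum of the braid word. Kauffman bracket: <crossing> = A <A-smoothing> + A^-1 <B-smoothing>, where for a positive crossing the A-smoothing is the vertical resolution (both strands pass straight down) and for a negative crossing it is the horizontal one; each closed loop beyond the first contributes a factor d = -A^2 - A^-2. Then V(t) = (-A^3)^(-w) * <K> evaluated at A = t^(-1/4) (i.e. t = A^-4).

Markov-equivalent braids have isotopic closures, hence identical knot invariants. Strip the Markov moves from each word to reach a common short braid β, then compute V(t) once on β.
Braid A: s2^-1 s1 s1 s1 s2 s2 s2 s2 on 3 strands reduces by inverse Markov moves (closure unchanged at each step):
  Deconjugate: the word is γ·β·γ⁻¹ with γ = s2^-1 (prefix) and γ⁻¹ = s2 (suffix); strip both.
Reduced to β = s1 s1 s1 s2 s2 s2 on 3 strands, 6 crossings.
Braid B: s1 s1 s1 s2 s2 s2 s3^-1 s4 on 5 strands reduces by inverse Markov moves (closure unchanged at each step):
  Destabilize: the word has the form β·s4 where s4 occurs only as the final letter (β ∈ B_4); drop it and the last strand → 4 strands.
  Destabilize: the word has the form β·s3^-1 where s3^-1 occurs only as the final letter (β ∈ B_3); drop it and the last strand → 3 strands.
Reduced to β = s1 s1 s1 s2 s2 s2 on 3 strands, 6 crossings.
Both give the same β = s1 s1 s1 s2 s2 s2 on 3 strands, so one state sum suffices:
Braid: s1 s1 s1 s2 s2 s2 on 3 strands, 6 crossings.
Writhe w = (#positive) - (#negative) = 6 - 0 = 6.
Enumerate smoothing states for the bracket polynomial. There are 2^6 = 64 states.
Smooth each crossing (0=||, 1=⌣⌢); contribution A^(Σ sign_k(1-2s_k)) * d^(L-1).
Tabulate the states by total A-exponent and number of loops L (A-exp: L × count):
  A^6: L=3 ×1
  A^4: L=2 ×6
  A^2: L=1 ×9, L=3 ×6
  A^0: L=2 ×18, L=4 ×2
  A^-2: L=3 ×15
  A^-4: L=4 ×6
  A^-6: L=5 ×1
Each group contributes A^e * Σ count * d^(L-1):
Powers of d = -A^2 - A^-2: d^2 = A^4 + 2 + A^-4; d^3 = -A^6 - 3*A^2 - 3*A^-2 - A^-6; d^4 = A^8 + 4*A^4 + 6 + 4*A^-4 + A^-8.
  A^6 * (d^2) = A^10 + 2*A^6 + A^2
  A^4 * (6*d) = -6*A^6 - 6*A^2
  A^2 * (9 + 6*d^2) = 6*A^6 + 21*A^2 + 6*A^-2
  A^0 * (18*d + 2*d^3) = -2*A^6 - 24*A^2 - 24*A^-2 - 2*A^-6
  A^-2 * (15*d^2) = 15*A^2 + 30*A^-2 + 15*A^-6
  A^-4 * (6*d^3) = -6*A^2 - 18*A^-2 - 18*A^-6 - 6*A^-10
  A^-6 * (d^4) = A^2 + 4*A^-2 + 6*A^-6 + 4*A^-10 + A^-14
Summing the groups: <K> = A^10 + 2*A^2 - 2*A^-2 + A^-6 - 2*A^-10 + A^-14
Normalise by the writhe: (-A^3)^(-w) = (-A^3)^(-6) = A^-18, so f(A) = A^-18 * <K> = A^-8 + 2*A^-16 - 2*A^-20 + A^-24 - 2*A^-28 + A^-32.
Substitute A = t^(-1/4), i.e. A^e → t^(-e/4): V(t) = t^8 - 2*t^7 + t^6 - 2*t^5 + 2*t^4 + t^2

Answer: t^8 - 2*t^7 + t^6 - 2*t^5 + 2*t^4 + t^2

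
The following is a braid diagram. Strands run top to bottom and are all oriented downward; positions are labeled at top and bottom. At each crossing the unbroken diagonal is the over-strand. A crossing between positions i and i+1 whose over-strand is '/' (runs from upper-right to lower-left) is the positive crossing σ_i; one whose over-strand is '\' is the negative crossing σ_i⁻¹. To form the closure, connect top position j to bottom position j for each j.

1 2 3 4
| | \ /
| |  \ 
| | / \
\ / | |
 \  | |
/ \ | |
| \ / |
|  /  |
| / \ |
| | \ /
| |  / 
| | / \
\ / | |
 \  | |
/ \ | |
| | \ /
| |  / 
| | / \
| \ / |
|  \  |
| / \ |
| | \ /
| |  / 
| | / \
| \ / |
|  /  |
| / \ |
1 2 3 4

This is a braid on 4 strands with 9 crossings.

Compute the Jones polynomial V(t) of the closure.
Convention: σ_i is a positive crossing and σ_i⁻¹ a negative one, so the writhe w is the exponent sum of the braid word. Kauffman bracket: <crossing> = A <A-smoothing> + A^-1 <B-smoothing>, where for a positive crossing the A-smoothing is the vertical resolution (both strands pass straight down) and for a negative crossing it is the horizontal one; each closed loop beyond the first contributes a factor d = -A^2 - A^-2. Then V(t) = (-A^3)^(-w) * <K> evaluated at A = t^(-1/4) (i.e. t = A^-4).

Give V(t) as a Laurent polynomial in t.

-t^5 + 2*t^4 - 2*t^3 + 3*t^2 - 3*t + 3 - 2*t^-1 + t^-2

Derivation:
Reading the diagram top to bottom ('/'-over between positions i,i+1 = s_i, '\'-over = s_i^-1): braid word = s3^-1 s1^-1 s2 s3 s1^-1 s3 s2^-1 s3 s2.
Braid: s3^-1 s1^-1 s2 s3 s1^-1 s3 s2^-1 s3 s2 on 4 strands, 9 crossings.
Writhe w = (#positive) - (#negative) = 5 - 4 = 1.
Computing the Kauffman bracket via state sum. There are 2^9 = 512 states.
Each crossing splits two ways (0=vertical, 1=horizontal). The state's weight is A^(#A-smoothings - #B-smoothings) * d^(loops - 1).
Tabulate the states by total A-exponent and number of loops L (A-exp: L × count):
  A^9: L=2 ×1
  A^7: L=1 ×3, L=3 ×6
  A^5: L=2 ×26, L=4 ×10
  A^3: L=1 ×21, L=3 ×58, L=5 ×5
  A^1: L=2 ×86, L=4 ×39, L=6 ×1
  A^-1: L=1 ×35, L=3 ×80, L=5 ×11
  A^-3: L=2 ×53, L=4 ×30, L=6 ×1
  A^-5: L=3 ×32, L=5 ×4
  A^-7: L=4 ×9
  A^-9: L=5 ×1
Each group contributes A^e * Σ count * d^(L-1):
Powers of d = -A^2 - A^-2: d^2 = A^4 + 2 + A^-4; d^3 = -A^6 - 3*A^2 - 3*A^-2 - A^-6; d^4 = A^8 + 4*A^4 + 6 + 4*A^-4 + A^-8; d^5 = -A^10 - 5*A^6 - 10*A^2 - 10*A^-2 - 5*A^-6 - A^-10.
  A^9 * (d) = -A^11 - A^7
  A^7 * (3 + 6*d^2) = 6*A^11 + 15*A^7 + 6*A^3
  A^5 * (26*d + 10*d^3) = -10*A^11 - 56*A^7 - 56*A^3 - 10*A^-1
  A^3 * (21 + 58*d^2 + 5*d^4) = 5*A^11 + 78*A^7 + 167*A^3 + 78*A^-1 + 5*A^-5
  A^1 * (86*d + 39*d^3 + d^5) = -A^11 - 44*A^7 - 213*A^3 - 213*A^-1 - 44*A^-5 - A^-9
  A^-1 * (35 + 80*d^2 + 11*d^4) = 11*A^7 + 124*A^3 + 261*A^-1 + 124*A^-5 + 11*A^-9
  A^-3 * (53*d + 30*d^3 + d^5) = -A^7 - 35*A^3 - 153*A^-1 - 153*A^-5 - 35*A^-9 - A^-13
  A^-5 * (32*d^2 + 4*d^4) = 4*A^3 + 48*A^-1 + 88*A^-5 + 48*A^-9 + 4*A^-13
  A^-7 * (9*d^3) = -9*A^-1 - 27*A^-5 - 27*A^-9 - 9*A^-13
  A^-9 * (d^4) = A^-1 + 4*A^-5 + 6*A^-9 + 4*A^-13 + A^-17
Summing the groups: <K> = -A^11 + 2*A^7 - 3*A^3 + 3*A^-1 - 3*A^-5 + 2*A^-9 - 2*A^-13 + A^-17
Normalise by the writhe: (-A^3)^(-w) = (-A^3)^(-1) = -A^-3, so f(A) = -A^-3 * <K> = A^8 - 2*A^4 + 3 - 3*A^-4 + 3*A^-8 - 2*A^-12 + 2*A^-16 - A^-20.
Substitute A = t^(-1/4), i.e. A^e → t^(-e/4): V(t) = -t^5 + 2*t^4 - 2*t^3 + 3*t^2 - 3*t + 3 - 2*t^-1 + t^-2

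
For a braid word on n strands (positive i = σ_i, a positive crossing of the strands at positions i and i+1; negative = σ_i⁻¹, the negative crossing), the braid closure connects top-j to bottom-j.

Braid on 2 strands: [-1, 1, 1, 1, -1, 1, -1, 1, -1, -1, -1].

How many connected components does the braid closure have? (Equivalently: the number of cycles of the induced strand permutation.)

1

Derivation:
Track the strand permutation on 2 strands, starting from identity.
  step 1: s1^-1 swaps positions 1,2 -> [2 1]
  step 2: s1 swaps positions 1,2 -> [1 2]
  step 3: s1 swaps positions 1,2 -> [2 1]
  step 4: s1 swaps positions 1,2 -> [1 2]
  step 5: s1^-1 swaps positions 1,2 -> [2 1]
  step 6: s1 swaps positions 1,2 -> [1 2]
  step 7: s1^-1 swaps positions 1,2 -> [2 1]
  step 8: s1 swaps positions 1,2 -> [1 2]
  step 9: s1^-1 swaps positions 1,2 -> [2 1]
  step 10: s1^-1 swaps positions 1,2 -> [1 2]
  step 11: s1^-1 swaps positions 1,2 -> [2 1]
Final permutation (position -> original strand): [2 1]
Closure components = cycle count of this permutation = 1.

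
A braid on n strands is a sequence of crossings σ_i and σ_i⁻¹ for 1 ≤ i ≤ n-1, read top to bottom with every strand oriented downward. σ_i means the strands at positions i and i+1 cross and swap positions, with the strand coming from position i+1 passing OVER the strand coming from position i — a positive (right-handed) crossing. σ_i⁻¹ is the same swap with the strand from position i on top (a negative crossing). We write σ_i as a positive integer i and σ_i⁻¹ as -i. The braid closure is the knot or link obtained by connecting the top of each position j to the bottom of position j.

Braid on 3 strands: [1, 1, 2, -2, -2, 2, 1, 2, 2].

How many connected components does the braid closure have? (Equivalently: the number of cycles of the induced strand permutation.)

2

Derivation:
Track the strand permutation on 3 strands, starting from identity.
  step 1: s1 swaps positions 1,2 -> [2 1 3]
  step 2: s1 swaps positions 1,2 -> [1 2 3]
  step 3: s2 swaps positions 2,3 -> [1 3 2]
  step 4: s2^-1 swaps positions 2,3 -> [1 2 3]
  step 5: s2^-1 swaps positions 2,3 -> [1 3 2]
  step 6: s2 swaps positions 2,3 -> [1 2 3]
  step 7: s1 swaps positions 1,2 -> [2 1 3]
  step 8: s2 swaps positions 2,3 -> [2 3 1]
  step 9: s2 swaps positions 2,3 -> [2 1 3]
Final permutation (position -> original strand): [2 1 3]
Closure components = cycle count of this permutation = 2.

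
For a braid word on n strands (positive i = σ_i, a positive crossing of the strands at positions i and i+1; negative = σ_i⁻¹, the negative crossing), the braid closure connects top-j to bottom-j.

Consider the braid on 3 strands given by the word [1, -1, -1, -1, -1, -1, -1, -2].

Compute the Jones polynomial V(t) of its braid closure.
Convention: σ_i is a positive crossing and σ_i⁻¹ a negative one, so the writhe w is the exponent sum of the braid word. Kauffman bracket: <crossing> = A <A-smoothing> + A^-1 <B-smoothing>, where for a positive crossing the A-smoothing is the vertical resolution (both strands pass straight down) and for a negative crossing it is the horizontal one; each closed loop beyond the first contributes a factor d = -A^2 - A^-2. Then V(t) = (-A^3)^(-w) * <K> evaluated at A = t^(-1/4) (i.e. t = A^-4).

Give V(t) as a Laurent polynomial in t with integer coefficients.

t^-2 + t^-4 - t^-5 + t^-6 - t^-7

Derivation:
The presented braid s1 s1^-1 s1^-1 s1^-1 s1^-1 s1^-1 s1^-1 s2^-1 on 3 strands reduces by inverse Markov moves (closure unchanged at each step):
  Destabilize: the word has the form β·s2^-1 where s2^-1 occurs only as the final letter (β ∈ B_2); drop it and the last strand → 2 strands.
  Deconjugate: the word is γ·β·γ⁻¹ with γ = s1 (prefix) and γ⁻¹ = s1^-1 (suffix); strip both.
Reduced to β = s1^-1 s1^-1 s1^-1 s1^-1 s1^-1 on 2 strands, 5 crossings.
Compute on β:
Braid: s1^-1 s1^-1 s1^-1 s1^-1 s1^-1 on 2 strands, 5 crossings.
Writhe w = (#positive) - (#negative) = 0 - 5 = -5.
Computing the Kauffman bracket via state sum. There are 2^5 = 32 states.
For each crossing: s=0 is the vertical smoothing, s=1 horizontal. Crossing k contributes A^(sign_k * (1 - 2*s_k)); loop factor d = -A^2 - A^-2.
  state 00000: A-exp=-5, loops=2, term = A^-5 * d^1
  state 00001: A-exp=-3, loops=1, term = A^-3 * d^0
  state 00010: A-exp=-3, loops=1, term = A^-3 * d^0
  state 00011: A-exp=-1, loops=2, term = A^-1 * d^1
  state 00100: A-exp=-3, loops=1, term = A^-3 * d^0
  state 00101: A-exp=-1, loops=2, term = A^-1 * d^1
  state 00110: A-exp=-1, loops=2, term = A^-1 * d^1
  state 00111: A-exp=+1, loops=3, term = A^1 * d^2
  state 01000: A-exp=-3, loops=1, term = A^-3 * d^0
  state 01001: A-exp=-1, loops=2, term = A^-1 * d^1
  state 01010: A-exp=-1, loops=2, term = A^-1 * d^1
  state 01011: A-exp=+1, loops=3, term = A^1 * d^2
  state 01100: A-exp=-1, loops=2, term = A^-1 * d^1
  state 01101: A-exp=+1, loops=3, term = A^1 * d^2
  state 01110: A-exp=+1, loops=3, term = A^1 * d^2
  state 01111: A-exp=+3, loops=4, term = A^3 * d^3
  state 10000: A-exp=-3, loops=1, term = A^-3 * d^0
  state 10001: A-exp=-1, loops=2, term = A^-1 * d^1
  state 10010: A-exp=-1, loops=2, term = A^-1 * d^1
  state 10011: A-exp=+1, loops=3, term = A^1 * d^2
  state 10100: A-exp=-1, loops=2, term = A^-1 * d^1
  state 10101: A-exp=+1, loops=3, term = A^1 * d^2
  state 10110: A-exp=+1, loops=3, term = A^1 * d^2
  state 10111: A-exp=+3, loops=4, term = A^3 * d^3
  state 11000: A-exp=-1, loops=2, term = A^-1 * d^1
  state 11001: A-exp=+1, loops=3, term = A^1 * d^2
  state 11010: A-exp=+1, loops=3, term = A^1 * d^2
  state 11011: A-exp=+3, loops=4, term = A^3 * d^3
  state 11100: A-exp=+1, loops=3, term = A^1 * d^2
  state 11101: A-exp=+3, loops=4, term = A^3 * d^3
  state 11110: A-exp=+3, loops=4, term = A^3 * d^3
  state 11111: A-exp=+5, loops=5, term = A^5 * d^4
Collect the terms by A-exponent (count of states per loop number):
Powers of d = -A^2 - A^-2: d^2 = A^4 + 2 + A^-4; d^3 = -A^6 - 3*A^2 - 3*A^-2 - A^-6; d^4 = A^8 + 4*A^4 + 6 + 4*A^-4 + A^-8.
  A^5 * (d^4) = A^13 + 4*A^9 + 6*A^5 + 4*A + A^-3
  A^3 * (5*d^3) = -5*A^9 - 15*A^5 - 15*A - 5*A^-3
  A^1 * (10*d^2) = 10*A^5 + 20*A + 10*A^-3
  A^-1 * (10*d) = -10*A - 10*A^-3
  A^-3 * (5) = 5*A^-3
  A^-5 * (d) = -A^-3 - A^-7
Summing the groups: <K> = A^13 - A^9 + A^5 - A - A^-7
Normalise by the writhe: (-A^3)^(-w) = (-A^3)^(5) = -A^15, so f(A) = -A^15 * <K> = -A^28 + A^24 - A^20 + A^16 + A^8.
Substitute A = t^(-1/4), i.e. A^e → t^(-e/4): V(t) = t^-2 + t^-4 - t^-5 + t^-6 - t^-7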